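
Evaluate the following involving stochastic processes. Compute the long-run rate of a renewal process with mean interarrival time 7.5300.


Long-run renewal rate = 1/E(X)
= 1/7.5300
= 0.1328

0.1328


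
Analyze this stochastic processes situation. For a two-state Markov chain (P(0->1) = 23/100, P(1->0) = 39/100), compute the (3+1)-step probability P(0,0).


P^4 = P^3 * P^1
Computing via matrix multiplication of the transition matrix.
Entry (0,0) of P^4 = 0.6368

0.6368


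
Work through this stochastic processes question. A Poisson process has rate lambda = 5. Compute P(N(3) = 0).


P(N(t)=k) = (lambda*t)^k * exp(-lambda*t) / k!
lambda*t = 15
= 15^0 * exp(-15) / 0!
= 1 * 3.0590e-07 / 1
= 3.0590e-07

3.0590e-07


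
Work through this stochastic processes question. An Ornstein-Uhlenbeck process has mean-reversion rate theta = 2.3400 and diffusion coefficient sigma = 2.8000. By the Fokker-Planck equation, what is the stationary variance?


Stationary variance = sigma^2 / (2*theta)
= 2.8000^2 / (2*2.3400)
= 7.8400 / 4.6800
= 1.6752

1.6752


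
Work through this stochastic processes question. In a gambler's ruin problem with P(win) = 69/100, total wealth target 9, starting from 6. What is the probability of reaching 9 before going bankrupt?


Gambler's ruin formula:
r = q/p = 0.3100/0.6900 = 0.4493
P(win) = (1 - r^i)/(1 - r^N)
= (1 - 0.4493^6)/(1 - 0.4493^9)
= 0.9925

0.9925


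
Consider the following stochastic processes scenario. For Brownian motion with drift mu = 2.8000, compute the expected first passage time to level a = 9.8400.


Expected first passage time = a/mu
= 9.8400/2.8000
= 3.5143

3.5143


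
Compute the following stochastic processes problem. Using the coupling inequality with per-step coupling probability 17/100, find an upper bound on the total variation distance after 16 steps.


TV distance bound <= (1-delta)^n
= (1 - 0.1700)^16
= 0.8300^16
= 0.0507

0.0507


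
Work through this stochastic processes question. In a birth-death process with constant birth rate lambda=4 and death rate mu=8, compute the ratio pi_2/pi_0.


For birth-death process, pi_n/pi_0 = (lambda/mu)^n
= (4/8)^2
= 0.2500

0.2500


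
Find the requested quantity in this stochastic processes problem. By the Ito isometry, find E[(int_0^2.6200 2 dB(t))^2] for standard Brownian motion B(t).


By Ito isometry: E[(int f dB)^2] = int f^2 dt
= 2^2 * 2.6200
= 4 * 2.6200 = 10.4800

10.4800


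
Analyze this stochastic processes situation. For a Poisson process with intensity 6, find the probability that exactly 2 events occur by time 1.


P(N(t)=k) = (lambda*t)^k * exp(-lambda*t) / k!
lambda*t = 6
= 6^2 * exp(-6) / 2!
= 36 * 0.0025 / 2
= 0.0446

0.0446


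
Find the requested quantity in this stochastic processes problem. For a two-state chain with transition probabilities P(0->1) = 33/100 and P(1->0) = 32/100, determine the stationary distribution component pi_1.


Stationary distribution: pi_0 = p10/(p01+p10), pi_1 = p01/(p01+p10)
p01 = 0.3300, p10 = 0.3200
pi_1 = 0.5077

0.5077


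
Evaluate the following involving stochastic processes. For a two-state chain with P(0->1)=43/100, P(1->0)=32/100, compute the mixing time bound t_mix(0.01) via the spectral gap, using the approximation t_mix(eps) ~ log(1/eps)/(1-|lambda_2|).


lambda_2 = |1 - p01 - p10| = |1 - 0.4300 - 0.3200| = 0.2500
t_mix ~ log(1/eps)/(1 - |lambda_2|)
= log(100)/(1 - 0.2500) = 4.6052/0.7500
= 6.1402

6.1402


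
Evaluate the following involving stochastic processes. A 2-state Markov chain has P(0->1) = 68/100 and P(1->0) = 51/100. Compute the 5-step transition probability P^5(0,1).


Computing P^5 by matrix multiplication.
P = [[0.3200, 0.6800], [0.5100, 0.4900]]
After raising P to the power 5:
P^5(0,1) = 0.5716

0.5716


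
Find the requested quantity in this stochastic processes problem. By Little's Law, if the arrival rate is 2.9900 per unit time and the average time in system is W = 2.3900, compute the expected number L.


Little's Law: L = lambda * W
= 2.9900 * 2.3900
= 7.1461

7.1461


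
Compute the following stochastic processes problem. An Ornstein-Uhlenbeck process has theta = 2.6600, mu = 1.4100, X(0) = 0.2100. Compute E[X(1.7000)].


E[X(t)] = mu + (X(0) - mu)*exp(-theta*t)
= 1.4100 + (0.2100 - 1.4100)*exp(-2.6600*1.7000)
= 1.4100 + -1.2000 * 0.0109
= 1.3970

1.3970


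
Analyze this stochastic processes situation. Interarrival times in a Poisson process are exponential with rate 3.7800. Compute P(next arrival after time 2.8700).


P(X > t) = exp(-lambda * t)
= exp(-3.7800 * 2.8700)
= exp(-10.8486) = 1.9432e-05

1.9432e-05


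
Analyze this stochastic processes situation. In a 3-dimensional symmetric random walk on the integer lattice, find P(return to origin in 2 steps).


P(return in 2 steps) = P(reverse first step) = 1/(2d)
= 1/6
= 0.1667

0.1667


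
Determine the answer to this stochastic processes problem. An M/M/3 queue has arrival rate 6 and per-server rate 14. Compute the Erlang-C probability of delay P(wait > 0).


a = lambda/mu = 0.4286
rho = a/c = 0.1429
Erlang-C formula applied:
C(c,a) = 0.0100

0.0100


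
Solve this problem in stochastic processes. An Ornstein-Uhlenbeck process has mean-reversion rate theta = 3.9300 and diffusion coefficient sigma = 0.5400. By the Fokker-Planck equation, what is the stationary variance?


Stationary variance = sigma^2 / (2*theta)
= 0.5400^2 / (2*3.9300)
= 0.2916 / 7.8600
= 0.0371

0.0371


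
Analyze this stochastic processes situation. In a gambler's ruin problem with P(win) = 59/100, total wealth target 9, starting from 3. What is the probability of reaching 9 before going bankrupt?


Gambler's ruin formula:
r = q/p = 0.4100/0.5900 = 0.6949
P(win) = (1 - r^i)/(1 - r^N)
= (1 - 0.6949^3)/(1 - 0.6949^9)
= 0.6905

0.6905


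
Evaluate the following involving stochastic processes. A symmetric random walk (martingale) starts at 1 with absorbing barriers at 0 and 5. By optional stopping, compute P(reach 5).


By optional stopping theorem: E(M at tau) = M(0) = 1
P(hit 5)*5 + P(hit 0)*0 = 1
P(hit 5) = (1 - 0)/(5 - 0) = 1/5 = 0.2000

0.2000


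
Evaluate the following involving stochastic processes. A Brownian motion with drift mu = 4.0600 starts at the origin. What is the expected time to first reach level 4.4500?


Expected first passage time = a/mu
= 4.4500/4.0600
= 1.0961

1.0961


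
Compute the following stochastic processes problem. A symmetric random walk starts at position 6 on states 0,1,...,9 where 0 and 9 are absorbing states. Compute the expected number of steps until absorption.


For symmetric RW on 0,...,N with absorbing barriers, E(i) = i*(N-i)
E(6) = 6 * 3 = 18

18


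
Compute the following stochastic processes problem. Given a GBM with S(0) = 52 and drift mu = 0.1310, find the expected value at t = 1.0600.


E[S(t)] = S(0) * exp(mu * t)
= 52 * exp(0.1310 * 1.0600)
= 52 * 1.1490
= 59.7461

59.7461


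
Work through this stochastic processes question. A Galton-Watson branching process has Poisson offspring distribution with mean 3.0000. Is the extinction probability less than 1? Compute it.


Since mu = 3.0000 > 1, extinction prob q < 1.
Solve s = exp(mu*(s-1)) iteratively.
q = 0.0595

0.0595


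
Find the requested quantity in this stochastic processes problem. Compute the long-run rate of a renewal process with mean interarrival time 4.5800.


Long-run renewal rate = 1/E(X)
= 1/4.5800
= 0.2183

0.2183


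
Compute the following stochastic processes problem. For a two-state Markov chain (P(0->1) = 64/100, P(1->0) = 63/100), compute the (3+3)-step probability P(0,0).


P^6 = P^3 * P^3
Computing via matrix multiplication of the transition matrix.
Entry (0,0) of P^6 = 0.4963

0.4963


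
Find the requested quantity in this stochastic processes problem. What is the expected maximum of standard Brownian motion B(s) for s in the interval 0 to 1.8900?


E(max B(s)) = sqrt(2t/pi)
= sqrt(2*1.8900/pi)
= sqrt(1.2032)
= 1.0969

1.0969


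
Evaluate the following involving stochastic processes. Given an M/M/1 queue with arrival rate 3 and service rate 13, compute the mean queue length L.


rho = 3/13 = 0.2308
L = rho/(1-rho)
= 0.2308/0.7692
= 0.3000

0.3000


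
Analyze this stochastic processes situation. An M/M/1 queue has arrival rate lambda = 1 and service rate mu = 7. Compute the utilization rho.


rho = lambda/mu
= 1/7
= 0.1429

0.1429


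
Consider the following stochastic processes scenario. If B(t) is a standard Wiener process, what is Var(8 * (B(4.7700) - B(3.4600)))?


Var(alpha*(B(t)-B(s))) = alpha^2 * (t-s)
= 8^2 * (4.7700 - 3.4600)
= 64 * 1.3100
= 83.8400

83.8400


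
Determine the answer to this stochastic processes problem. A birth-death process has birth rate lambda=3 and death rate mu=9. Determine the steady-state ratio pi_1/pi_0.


For birth-death process, pi_n/pi_0 = (lambda/mu)^n
= (3/9)^1
= 0.3333

0.3333


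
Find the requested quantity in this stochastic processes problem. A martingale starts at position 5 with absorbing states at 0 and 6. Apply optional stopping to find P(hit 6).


By optional stopping theorem: E(M at tau) = M(0) = 5
P(hit 6)*6 + P(hit 0)*0 = 5
P(hit 6) = (5 - 0)/(6 - 0) = 5/6 = 0.8333

0.8333


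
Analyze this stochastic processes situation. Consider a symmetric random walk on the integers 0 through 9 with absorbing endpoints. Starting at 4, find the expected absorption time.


For symmetric RW on 0,...,N with absorbing barriers, E(i) = i*(N-i)
E(4) = 4 * 5 = 20

20


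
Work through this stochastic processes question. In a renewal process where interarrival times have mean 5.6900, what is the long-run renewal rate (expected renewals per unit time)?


Long-run renewal rate = 1/E(X)
= 1/5.6900
= 0.1757

0.1757


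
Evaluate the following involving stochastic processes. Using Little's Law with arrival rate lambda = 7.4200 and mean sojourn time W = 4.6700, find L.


Little's Law: L = lambda * W
= 7.4200 * 4.6700
= 34.6514

34.6514


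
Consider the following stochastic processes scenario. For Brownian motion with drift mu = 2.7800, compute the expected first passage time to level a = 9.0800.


Expected first passage time = a/mu
= 9.0800/2.7800
= 3.2662

3.2662


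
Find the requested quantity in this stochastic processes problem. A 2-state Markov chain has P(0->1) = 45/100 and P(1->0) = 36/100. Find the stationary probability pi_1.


Stationary distribution: pi_0 = p10/(p01+p10), pi_1 = p01/(p01+p10)
p01 = 0.4500, p10 = 0.3600
pi_1 = 0.5556

0.5556


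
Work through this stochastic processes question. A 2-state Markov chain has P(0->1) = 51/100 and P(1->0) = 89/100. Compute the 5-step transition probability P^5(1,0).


Computing P^5 by matrix multiplication.
P = [[0.4900, 0.5100], [0.8900, 0.1100]]
After raising P to the power 5:
P^5(1,0) = 0.6422

0.6422


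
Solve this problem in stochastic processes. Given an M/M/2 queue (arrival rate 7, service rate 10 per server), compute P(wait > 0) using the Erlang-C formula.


a = lambda/mu = 0.7000
rho = a/c = 0.3500
Erlang-C formula applied:
C(c,a) = 0.1815

0.1815


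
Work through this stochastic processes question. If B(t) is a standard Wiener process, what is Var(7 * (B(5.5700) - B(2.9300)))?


Var(alpha*(B(t)-B(s))) = alpha^2 * (t-s)
= 7^2 * (5.5700 - 2.9300)
= 49 * 2.6400
= 129.3600

129.3600


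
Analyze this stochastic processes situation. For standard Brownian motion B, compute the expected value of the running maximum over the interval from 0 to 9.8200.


E(max B(s)) = sqrt(2t/pi)
= sqrt(2*9.8200/pi)
= sqrt(6.2516)
= 2.5003

2.5003


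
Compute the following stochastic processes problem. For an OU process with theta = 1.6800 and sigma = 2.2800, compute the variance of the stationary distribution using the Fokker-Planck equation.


Stationary variance = sigma^2 / (2*theta)
= 2.2800^2 / (2*1.6800)
= 5.1984 / 3.3600
= 1.5471

1.5471


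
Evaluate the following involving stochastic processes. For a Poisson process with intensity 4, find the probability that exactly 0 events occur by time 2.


P(N(t)=k) = (lambda*t)^k * exp(-lambda*t) / k!
lambda*t = 8
= 8^0 * exp(-8) / 0!
= 1 * 3.3546e-04 / 1
= 3.3546e-04

3.3546e-04


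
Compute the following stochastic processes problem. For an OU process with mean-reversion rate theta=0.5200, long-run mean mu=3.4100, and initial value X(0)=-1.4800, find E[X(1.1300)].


E[X(t)] = mu + (X(0) - mu)*exp(-theta*t)
= 3.4100 + (-1.4800 - 3.4100)*exp(-0.5200*1.1300)
= 3.4100 + -4.8900 * 0.5557
= 0.6928

0.6928


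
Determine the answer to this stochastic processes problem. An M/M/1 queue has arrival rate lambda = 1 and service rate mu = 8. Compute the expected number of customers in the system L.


rho = 1/8 = 0.1250
L = rho/(1-rho)
= 0.1250/0.8750
= 0.1429

0.1429


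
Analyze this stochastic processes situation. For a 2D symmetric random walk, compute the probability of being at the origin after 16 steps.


P = C(16,8)^2 / 4^16
= 12870^2 / 4294967296
= 165636900 / 4294967296
= 0.0386

0.0386


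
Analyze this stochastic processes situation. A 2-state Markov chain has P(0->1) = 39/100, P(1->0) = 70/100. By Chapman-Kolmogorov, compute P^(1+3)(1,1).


P^4 = P^1 * P^3
Computing via matrix multiplication of the transition matrix.
Entry (1,1) of P^4 = 0.3578

0.3578


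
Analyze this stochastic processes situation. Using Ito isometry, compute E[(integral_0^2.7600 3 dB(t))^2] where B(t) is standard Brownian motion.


By Ito isometry: E[(int f dB)^2] = int f^2 dt
= 3^2 * 2.7600
= 9 * 2.7600 = 24.8400

24.8400


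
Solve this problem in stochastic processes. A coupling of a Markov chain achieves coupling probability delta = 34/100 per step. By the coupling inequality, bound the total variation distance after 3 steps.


TV distance bound <= (1-delta)^n
= (1 - 0.3400)^3
= 0.6600^3
= 0.2875

0.2875


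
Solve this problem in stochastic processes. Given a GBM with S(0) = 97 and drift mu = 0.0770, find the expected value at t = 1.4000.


E[S(t)] = S(0) * exp(mu * t)
= 97 * exp(0.0770 * 1.4000)
= 97 * 1.1138
= 108.0410

108.0410


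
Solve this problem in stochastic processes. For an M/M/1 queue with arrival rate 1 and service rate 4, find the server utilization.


rho = lambda/mu
= 1/4
= 0.2500

0.2500


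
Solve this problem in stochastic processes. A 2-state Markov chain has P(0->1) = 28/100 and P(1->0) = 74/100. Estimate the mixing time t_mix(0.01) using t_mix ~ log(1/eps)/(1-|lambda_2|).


lambda_2 = |1 - p01 - p10| = |1 - 0.2800 - 0.7400| = 0.0200
t_mix ~ log(1/eps)/(1 - |lambda_2|)
= log(100)/(1 - 0.0200) = 4.6052/0.9800
= 4.6992

4.6992


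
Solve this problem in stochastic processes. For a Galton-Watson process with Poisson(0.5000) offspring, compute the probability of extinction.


Since mu = 0.5000 <= 1, extinction probability = 1.

1.0000


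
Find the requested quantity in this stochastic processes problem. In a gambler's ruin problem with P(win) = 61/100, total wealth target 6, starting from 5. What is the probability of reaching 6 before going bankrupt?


Gambler's ruin formula:
r = q/p = 0.3900/0.6100 = 0.6393
P(win) = (1 - r^i)/(1 - r^N)
= (1 - 0.6393^5)/(1 - 0.6393^6)
= 0.9586

0.9586


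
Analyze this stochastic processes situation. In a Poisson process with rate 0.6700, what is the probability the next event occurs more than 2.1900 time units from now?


P(X > t) = exp(-lambda * t)
= exp(-0.6700 * 2.1900)
= exp(-1.4673) = 0.2305

0.2305


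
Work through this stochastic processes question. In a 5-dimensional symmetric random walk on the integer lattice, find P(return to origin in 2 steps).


P(return in 2 steps) = P(reverse first step) = 1/(2d)
= 1/10
= 0.1000

0.1000


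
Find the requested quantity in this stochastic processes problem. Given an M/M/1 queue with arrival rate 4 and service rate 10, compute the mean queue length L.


rho = 4/10 = 0.4000
L = rho/(1-rho)
= 0.4000/0.6000
= 0.6667

0.6667


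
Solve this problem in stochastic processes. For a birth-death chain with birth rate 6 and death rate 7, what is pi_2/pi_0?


For birth-death process, pi_n/pi_0 = (lambda/mu)^n
= (6/7)^2
= 0.7347

0.7347


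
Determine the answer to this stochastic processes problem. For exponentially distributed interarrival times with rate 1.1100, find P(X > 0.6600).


P(X > t) = exp(-lambda * t)
= exp(-1.1100 * 0.6600)
= exp(-0.7326) = 0.4807

0.4807


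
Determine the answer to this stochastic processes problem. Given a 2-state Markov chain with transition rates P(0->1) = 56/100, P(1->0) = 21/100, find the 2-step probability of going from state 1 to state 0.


Computing P^2 by matrix multiplication.
P = [[0.4400, 0.5600], [0.2100, 0.7900]]
After raising P to the power 2:
P^2(1,0) = 0.2583

0.2583


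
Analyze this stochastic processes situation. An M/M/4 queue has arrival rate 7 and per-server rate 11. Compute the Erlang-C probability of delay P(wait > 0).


a = lambda/mu = 0.6364
rho = a/c = 0.1591
Erlang-C formula applied:
C(c,a) = 0.0043

0.0043


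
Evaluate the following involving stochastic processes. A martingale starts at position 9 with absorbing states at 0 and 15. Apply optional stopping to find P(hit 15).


By optional stopping theorem: E(M at tau) = M(0) = 9
P(hit 15)*15 + P(hit 0)*0 = 9
P(hit 15) = (9 - 0)/(15 - 0) = 3/5 = 0.6000

0.6000


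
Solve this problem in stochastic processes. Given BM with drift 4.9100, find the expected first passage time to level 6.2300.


Expected first passage time = a/mu
= 6.2300/4.9100
= 1.2688

1.2688


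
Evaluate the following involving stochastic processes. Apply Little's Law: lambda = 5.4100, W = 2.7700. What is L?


Little's Law: L = lambda * W
= 5.4100 * 2.7700
= 14.9857

14.9857


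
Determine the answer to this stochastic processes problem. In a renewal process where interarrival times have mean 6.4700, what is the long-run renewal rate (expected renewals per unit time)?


Long-run renewal rate = 1/E(X)
= 1/6.4700
= 0.1546

0.1546


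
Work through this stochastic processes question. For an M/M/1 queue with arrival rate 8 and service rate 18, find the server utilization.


rho = lambda/mu
= 8/18
= 0.4444

0.4444


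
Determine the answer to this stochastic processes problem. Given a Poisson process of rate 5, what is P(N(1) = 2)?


P(N(t)=k) = (lambda*t)^k * exp(-lambda*t) / k!
lambda*t = 5
= 5^2 * exp(-5) / 2!
= 25 * 0.0067 / 2
= 0.0842

0.0842


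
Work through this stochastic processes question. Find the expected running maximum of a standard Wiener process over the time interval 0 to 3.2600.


E(max B(s)) = sqrt(2t/pi)
= sqrt(2*3.2600/pi)
= sqrt(2.0754)
= 1.4406

1.4406


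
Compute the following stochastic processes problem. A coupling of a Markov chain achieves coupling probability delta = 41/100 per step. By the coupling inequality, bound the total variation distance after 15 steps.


TV distance bound <= (1-delta)^n
= (1 - 0.4100)^15
= 0.5900^15
= 3.6541e-04

3.6541e-04


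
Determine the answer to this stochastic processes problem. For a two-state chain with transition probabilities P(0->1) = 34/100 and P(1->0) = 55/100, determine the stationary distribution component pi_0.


Stationary distribution: pi_0 = p10/(p01+p10), pi_1 = p01/(p01+p10)
p01 = 0.3400, p10 = 0.5500
pi_0 = 0.6180

0.6180


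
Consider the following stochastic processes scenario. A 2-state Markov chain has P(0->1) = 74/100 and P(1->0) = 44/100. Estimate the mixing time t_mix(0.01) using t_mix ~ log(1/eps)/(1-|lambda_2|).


lambda_2 = |1 - p01 - p10| = |1 - 0.7400 - 0.4400| = 0.1800
t_mix ~ log(1/eps)/(1 - |lambda_2|)
= log(100)/(1 - 0.1800) = 4.6052/0.8200
= 5.6161

5.6161


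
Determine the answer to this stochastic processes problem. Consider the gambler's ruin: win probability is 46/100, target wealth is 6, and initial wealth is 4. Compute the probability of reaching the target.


Gambler's ruin formula:
r = q/p = 0.5400/0.4600 = 1.1739
P(win) = (1 - r^i)/(1 - r^N)
= (1 - 1.1739^4)/(1 - 1.1739^6)
= 0.5560

0.5560


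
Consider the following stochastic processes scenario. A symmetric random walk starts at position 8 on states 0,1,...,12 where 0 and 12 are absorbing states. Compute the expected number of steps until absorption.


For symmetric RW on 0,...,N with absorbing barriers, E(i) = i*(N-i)
E(8) = 8 * 4 = 32

32


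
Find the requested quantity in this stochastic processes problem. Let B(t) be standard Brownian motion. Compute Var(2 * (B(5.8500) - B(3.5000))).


Var(alpha*(B(t)-B(s))) = alpha^2 * (t-s)
= 2^2 * (5.8500 - 3.5000)
= 4 * 2.3500
= 9.4000

9.4000


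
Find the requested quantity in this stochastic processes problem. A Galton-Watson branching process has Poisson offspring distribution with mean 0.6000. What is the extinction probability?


Since mu = 0.6000 <= 1, extinction probability = 1.

1.0000


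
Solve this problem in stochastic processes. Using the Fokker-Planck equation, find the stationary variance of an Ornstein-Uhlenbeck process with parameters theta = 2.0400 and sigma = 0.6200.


Stationary variance = sigma^2 / (2*theta)
= 0.6200^2 / (2*2.0400)
= 0.3844 / 4.0800
= 0.0942

0.0942


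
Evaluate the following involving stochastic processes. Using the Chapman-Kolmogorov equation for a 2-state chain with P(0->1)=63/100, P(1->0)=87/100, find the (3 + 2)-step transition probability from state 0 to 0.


P^5 = P^3 * P^2
Computing via matrix multiplication of the transition matrix.
Entry (0,0) of P^5 = 0.5669

0.5669


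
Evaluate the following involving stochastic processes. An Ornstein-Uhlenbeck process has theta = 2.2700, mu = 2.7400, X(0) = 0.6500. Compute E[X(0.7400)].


E[X(t)] = mu + (X(0) - mu)*exp(-theta*t)
= 2.7400 + (0.6500 - 2.7400)*exp(-2.2700*0.7400)
= 2.7400 + -2.0900 * 0.1864
= 2.3504

2.3504


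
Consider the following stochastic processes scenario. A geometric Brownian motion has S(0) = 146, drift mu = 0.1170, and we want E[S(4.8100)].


E[S(t)] = S(0) * exp(mu * t)
= 146 * exp(0.1170 * 4.8100)
= 146 * 1.7555
= 256.3072

256.3072


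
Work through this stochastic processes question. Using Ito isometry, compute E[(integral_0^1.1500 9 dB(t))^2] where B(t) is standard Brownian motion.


By Ito isometry: E[(int f dB)^2] = int f^2 dt
= 9^2 * 1.1500
= 81 * 1.1500 = 93.1500

93.1500


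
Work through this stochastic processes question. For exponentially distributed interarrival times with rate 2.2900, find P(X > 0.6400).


P(X > t) = exp(-lambda * t)
= exp(-2.2900 * 0.6400)
= exp(-1.4656) = 0.2309

0.2309


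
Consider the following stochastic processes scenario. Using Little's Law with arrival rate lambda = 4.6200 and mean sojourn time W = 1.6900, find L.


Little's Law: L = lambda * W
= 4.6200 * 1.6900
= 7.8078

7.8078


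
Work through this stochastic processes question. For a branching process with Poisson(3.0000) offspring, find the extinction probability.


Since mu = 3.0000 > 1, extinction prob q < 1.
Solve s = exp(mu*(s-1)) iteratively.
q = 0.0595

0.0595


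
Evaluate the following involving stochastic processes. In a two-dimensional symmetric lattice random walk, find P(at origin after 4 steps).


P = C(4,2)^2 / 4^4
= 6^2 / 256
= 36 / 256
= 0.1406

0.1406


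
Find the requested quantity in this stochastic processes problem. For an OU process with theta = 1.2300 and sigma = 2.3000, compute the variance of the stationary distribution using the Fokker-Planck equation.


Stationary variance = sigma^2 / (2*theta)
= 2.3000^2 / (2*1.2300)
= 5.2900 / 2.4600
= 2.1504

2.1504


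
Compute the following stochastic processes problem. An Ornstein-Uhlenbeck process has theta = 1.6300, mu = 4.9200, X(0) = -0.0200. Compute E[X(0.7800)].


E[X(t)] = mu + (X(0) - mu)*exp(-theta*t)
= 4.9200 + (-0.0200 - 4.9200)*exp(-1.6300*0.7800)
= 4.9200 + -4.9400 * 0.2804
= 3.5346

3.5346


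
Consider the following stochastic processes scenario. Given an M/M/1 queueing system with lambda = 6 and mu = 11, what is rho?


rho = lambda/mu
= 6/11
= 0.5455

0.5455


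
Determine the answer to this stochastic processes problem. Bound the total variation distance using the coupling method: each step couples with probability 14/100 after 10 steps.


TV distance bound <= (1-delta)^n
= (1 - 0.1400)^10
= 0.8600^10
= 0.2213

0.2213


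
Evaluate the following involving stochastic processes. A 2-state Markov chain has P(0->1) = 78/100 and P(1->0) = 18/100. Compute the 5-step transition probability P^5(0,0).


Computing P^5 by matrix multiplication.
P = [[0.2200, 0.7800], [0.1800, 0.8200]]
After raising P to the power 5:
P^5(0,0) = 0.1875

0.1875


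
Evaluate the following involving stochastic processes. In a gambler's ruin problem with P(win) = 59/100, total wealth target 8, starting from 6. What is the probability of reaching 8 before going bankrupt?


Gambler's ruin formula:
r = q/p = 0.4100/0.5900 = 0.6949
P(win) = (1 - r^i)/(1 - r^N)
= (1 - 0.6949^6)/(1 - 0.6949^8)
= 0.9384

0.9384


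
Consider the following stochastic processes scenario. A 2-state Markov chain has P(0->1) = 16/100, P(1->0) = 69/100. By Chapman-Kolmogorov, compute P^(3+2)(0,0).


P^5 = P^3 * P^2
Computing via matrix multiplication of the transition matrix.
Entry (0,0) of P^5 = 0.8118

0.8118


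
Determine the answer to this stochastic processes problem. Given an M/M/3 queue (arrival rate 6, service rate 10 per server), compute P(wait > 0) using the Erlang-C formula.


a = lambda/mu = 0.6000
rho = a/c = 0.2000
Erlang-C formula applied:
C(c,a) = 0.0247

0.0247


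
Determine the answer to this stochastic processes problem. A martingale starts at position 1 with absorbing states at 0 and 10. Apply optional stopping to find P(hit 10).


By optional stopping theorem: E(M at tau) = M(0) = 1
P(hit 10)*10 + P(hit 0)*0 = 1
P(hit 10) = (1 - 0)/(10 - 0) = 1/10 = 0.1000

0.1000


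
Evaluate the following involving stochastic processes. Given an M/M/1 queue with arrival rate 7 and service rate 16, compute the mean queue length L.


rho = 7/16 = 0.4375
L = rho/(1-rho)
= 0.4375/0.5625
= 0.7778

0.7778


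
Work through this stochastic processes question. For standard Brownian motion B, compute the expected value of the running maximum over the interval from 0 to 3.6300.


E(max B(s)) = sqrt(2t/pi)
= sqrt(2*3.6300/pi)
= sqrt(2.3109)
= 1.5202

1.5202


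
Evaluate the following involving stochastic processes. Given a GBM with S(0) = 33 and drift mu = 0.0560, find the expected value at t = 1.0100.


E[S(t)] = S(0) * exp(mu * t)
= 33 * exp(0.0560 * 1.0100)
= 33 * 1.0582
= 34.9203

34.9203


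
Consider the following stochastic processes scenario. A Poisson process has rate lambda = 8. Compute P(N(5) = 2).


P(N(t)=k) = (lambda*t)^k * exp(-lambda*t) / k!
lambda*t = 40
= 40^2 * exp(-40) / 2!
= 1600 * 4.2484e-18 / 2
= 3.3987e-15

3.3987e-15


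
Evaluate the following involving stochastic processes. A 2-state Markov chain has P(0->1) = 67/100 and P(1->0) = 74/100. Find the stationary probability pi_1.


Stationary distribution: pi_0 = p10/(p01+p10), pi_1 = p01/(p01+p10)
p01 = 0.6700, p10 = 0.7400
pi_1 = 0.4752

0.4752


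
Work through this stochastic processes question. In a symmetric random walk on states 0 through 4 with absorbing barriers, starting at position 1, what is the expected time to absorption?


For symmetric RW on 0,...,N with absorbing barriers, E(i) = i*(N-i)
E(1) = 1 * 3 = 3

3


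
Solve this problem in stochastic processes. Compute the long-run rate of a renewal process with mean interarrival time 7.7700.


Long-run renewal rate = 1/E(X)
= 1/7.7700
= 0.1287

0.1287


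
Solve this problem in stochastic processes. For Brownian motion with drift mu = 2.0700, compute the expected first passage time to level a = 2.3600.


Expected first passage time = a/mu
= 2.3600/2.0700
= 1.1401

1.1401


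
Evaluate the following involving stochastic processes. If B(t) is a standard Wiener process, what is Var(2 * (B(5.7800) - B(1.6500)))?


Var(alpha*(B(t)-B(s))) = alpha^2 * (t-s)
= 2^2 * (5.7800 - 1.6500)
= 4 * 4.1300
= 16.5200

16.5200


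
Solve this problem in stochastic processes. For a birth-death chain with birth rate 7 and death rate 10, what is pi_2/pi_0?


For birth-death process, pi_n/pi_0 = (lambda/mu)^n
= (7/10)^2
= 0.4900

0.4900


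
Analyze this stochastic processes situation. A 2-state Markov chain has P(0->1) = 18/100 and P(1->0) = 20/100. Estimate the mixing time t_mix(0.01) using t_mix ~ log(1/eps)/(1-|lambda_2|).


lambda_2 = |1 - p01 - p10| = |1 - 0.1800 - 0.2000| = 0.6200
t_mix ~ log(1/eps)/(1 - |lambda_2|)
= log(100)/(1 - 0.6200) = 4.6052/0.3800
= 12.1189

12.1189


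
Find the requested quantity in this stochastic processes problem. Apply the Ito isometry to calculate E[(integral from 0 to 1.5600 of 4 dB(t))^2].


By Ito isometry: E[(int f dB)^2] = int f^2 dt
= 4^2 * 1.5600
= 16 * 1.5600 = 24.9600

24.9600


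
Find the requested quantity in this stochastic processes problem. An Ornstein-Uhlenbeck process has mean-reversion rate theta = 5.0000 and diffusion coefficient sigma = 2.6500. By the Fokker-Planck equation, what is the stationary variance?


Stationary variance = sigma^2 / (2*theta)
= 2.6500^2 / (2*5.0000)
= 7.0225 / 10.0000
= 0.7023

0.7023


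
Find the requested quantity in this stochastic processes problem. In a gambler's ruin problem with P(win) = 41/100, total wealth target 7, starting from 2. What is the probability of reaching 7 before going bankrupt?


Gambler's ruin formula:
r = q/p = 0.5900/0.4100 = 1.4390
P(win) = (1 - r^i)/(1 - r^N)
= (1 - 1.4390^2)/(1 - 1.4390^7)
= 0.0909

0.0909


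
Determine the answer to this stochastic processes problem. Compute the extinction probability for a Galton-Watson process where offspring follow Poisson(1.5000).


Since mu = 1.5000 > 1, extinction prob q < 1.
Solve s = exp(mu*(s-1)) iteratively.
q = 0.4172

0.4172


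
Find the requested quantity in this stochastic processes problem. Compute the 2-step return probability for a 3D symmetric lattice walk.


P(return in 2 steps) = P(reverse first step) = 1/(2d)
= 1/6
= 0.1667

0.1667


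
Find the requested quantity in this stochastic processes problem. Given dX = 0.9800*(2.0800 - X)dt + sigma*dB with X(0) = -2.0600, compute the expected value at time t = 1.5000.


E[X(t)] = mu + (X(0) - mu)*exp(-theta*t)
= 2.0800 + (-2.0600 - 2.0800)*exp(-0.9800*1.5000)
= 2.0800 + -4.1400 * 0.2299
= 1.1281

1.1281


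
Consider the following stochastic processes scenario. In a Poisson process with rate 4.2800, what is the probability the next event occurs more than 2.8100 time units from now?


P(X > t) = exp(-lambda * t)
= exp(-4.2800 * 2.8100)
= exp(-12.0268) = 5.9817e-06

5.9817e-06


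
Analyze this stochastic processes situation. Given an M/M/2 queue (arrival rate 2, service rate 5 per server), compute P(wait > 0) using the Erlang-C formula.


a = lambda/mu = 0.4000
rho = a/c = 0.2000
Erlang-C formula applied:
C(c,a) = 0.0667

0.0667


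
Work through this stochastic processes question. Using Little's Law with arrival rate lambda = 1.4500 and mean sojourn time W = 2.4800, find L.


Little's Law: L = lambda * W
= 1.4500 * 2.4800
= 3.5960

3.5960


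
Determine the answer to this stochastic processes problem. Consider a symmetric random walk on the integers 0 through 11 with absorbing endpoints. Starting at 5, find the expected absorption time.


For symmetric RW on 0,...,N with absorbing barriers, E(i) = i*(N-i)
E(5) = 5 * 6 = 30

30


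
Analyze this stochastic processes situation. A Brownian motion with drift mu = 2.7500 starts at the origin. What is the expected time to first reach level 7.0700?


Expected first passage time = a/mu
= 7.0700/2.7500
= 2.5709

2.5709


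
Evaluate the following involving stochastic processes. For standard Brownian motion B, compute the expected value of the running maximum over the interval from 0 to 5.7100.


E(max B(s)) = sqrt(2t/pi)
= sqrt(2*5.7100/pi)
= sqrt(3.6351)
= 1.9066

1.9066


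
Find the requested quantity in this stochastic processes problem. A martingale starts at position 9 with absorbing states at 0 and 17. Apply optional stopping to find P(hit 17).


By optional stopping theorem: E(M at tau) = M(0) = 9
P(hit 17)*17 + P(hit 0)*0 = 9
P(hit 17) = (9 - 0)/(17 - 0) = 9/17 = 0.5294

0.5294


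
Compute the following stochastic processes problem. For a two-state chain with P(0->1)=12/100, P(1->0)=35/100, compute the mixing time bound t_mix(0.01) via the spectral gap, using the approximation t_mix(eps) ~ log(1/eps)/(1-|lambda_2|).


lambda_2 = |1 - p01 - p10| = |1 - 0.1200 - 0.3500| = 0.5300
t_mix ~ log(1/eps)/(1 - |lambda_2|)
= log(100)/(1 - 0.5300) = 4.6052/0.4700
= 9.7982

9.7982


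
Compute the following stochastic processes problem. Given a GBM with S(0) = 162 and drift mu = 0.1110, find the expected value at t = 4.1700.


E[S(t)] = S(0) * exp(mu * t)
= 162 * exp(0.1110 * 4.1700)
= 162 * 1.5886
= 257.3575

257.3575


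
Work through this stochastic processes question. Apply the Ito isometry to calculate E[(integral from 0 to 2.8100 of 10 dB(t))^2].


By Ito isometry: E[(int f dB)^2] = int f^2 dt
= 10^2 * 2.8100
= 100 * 2.8100 = 281.0000

281.0000


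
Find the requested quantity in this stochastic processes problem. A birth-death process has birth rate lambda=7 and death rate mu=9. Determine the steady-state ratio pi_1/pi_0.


For birth-death process, pi_n/pi_0 = (lambda/mu)^n
= (7/9)^1
= 0.7778

0.7778


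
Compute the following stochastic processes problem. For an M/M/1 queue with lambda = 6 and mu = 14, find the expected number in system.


rho = 6/14 = 0.4286
L = rho/(1-rho)
= 0.4286/0.5714
= 0.7500

0.7500


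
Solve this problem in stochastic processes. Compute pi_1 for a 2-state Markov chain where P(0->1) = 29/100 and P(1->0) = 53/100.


Stationary distribution: pi_0 = p10/(p01+p10), pi_1 = p01/(p01+p10)
p01 = 0.2900, p10 = 0.5300
pi_1 = 0.3537

0.3537


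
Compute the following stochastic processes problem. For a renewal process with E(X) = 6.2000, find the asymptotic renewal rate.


Long-run renewal rate = 1/E(X)
= 1/6.2000
= 0.1613

0.1613


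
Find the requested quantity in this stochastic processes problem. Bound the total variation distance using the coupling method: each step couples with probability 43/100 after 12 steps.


TV distance bound <= (1-delta)^n
= (1 - 0.4300)^12
= 0.5700^12
= 0.0012

0.0012


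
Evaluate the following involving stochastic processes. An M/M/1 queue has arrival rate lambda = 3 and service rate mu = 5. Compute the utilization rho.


rho = lambda/mu
= 3/5
= 0.6000

0.6000


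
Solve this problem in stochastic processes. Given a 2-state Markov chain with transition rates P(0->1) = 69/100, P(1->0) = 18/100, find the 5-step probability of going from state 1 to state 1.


Computing P^5 by matrix multiplication.
P = [[0.3100, 0.6900], [0.1800, 0.8200]]
After raising P to the power 5:
P^5(1,1) = 0.7931

0.7931


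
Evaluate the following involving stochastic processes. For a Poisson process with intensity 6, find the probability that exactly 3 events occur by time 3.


P(N(t)=k) = (lambda*t)^k * exp(-lambda*t) / k!
lambda*t = 18
= 18^3 * exp(-18) / 3!
= 5832 * 1.5230e-08 / 6
= 1.4804e-05

1.4804e-05


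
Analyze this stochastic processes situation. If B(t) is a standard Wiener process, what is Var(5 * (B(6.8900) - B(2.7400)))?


Var(alpha*(B(t)-B(s))) = alpha^2 * (t-s)
= 5^2 * (6.8900 - 2.7400)
= 25 * 4.1500
= 103.7500

103.7500


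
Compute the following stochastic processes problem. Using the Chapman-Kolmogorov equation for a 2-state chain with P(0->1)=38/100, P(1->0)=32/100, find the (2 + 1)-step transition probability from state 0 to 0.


P^3 = P^2 * P^1
Computing via matrix multiplication of the transition matrix.
Entry (0,0) of P^3 = 0.4718

0.4718


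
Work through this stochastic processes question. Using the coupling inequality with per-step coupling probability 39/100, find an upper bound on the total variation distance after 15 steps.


TV distance bound <= (1-delta)^n
= (1 - 0.3900)^15
= 0.6100^15
= 6.0249e-04

6.0249e-04


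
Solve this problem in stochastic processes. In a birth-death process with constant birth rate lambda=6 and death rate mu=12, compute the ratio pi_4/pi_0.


For birth-death process, pi_n/pi_0 = (lambda/mu)^n
= (6/12)^4
= 0.0625

0.0625


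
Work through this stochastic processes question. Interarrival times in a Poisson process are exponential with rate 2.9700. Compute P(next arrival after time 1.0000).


P(X > t) = exp(-lambda * t)
= exp(-2.9700 * 1.0000)
= exp(-2.9700) = 0.0513

0.0513


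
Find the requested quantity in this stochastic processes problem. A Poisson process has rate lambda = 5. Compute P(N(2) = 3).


P(N(t)=k) = (lambda*t)^k * exp(-lambda*t) / k!
lambda*t = 10
= 10^3 * exp(-10) / 3!
= 1000 * 4.5400e-05 / 6
= 0.0076

0.0076


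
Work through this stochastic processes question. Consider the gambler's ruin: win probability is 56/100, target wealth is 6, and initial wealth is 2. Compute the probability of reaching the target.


Gambler's ruin formula:
r = q/p = 0.4400/0.5600 = 0.7857
P(win) = (1 - r^i)/(1 - r^N)
= (1 - 0.7857^2)/(1 - 0.7857^6)
= 0.5004

0.5004


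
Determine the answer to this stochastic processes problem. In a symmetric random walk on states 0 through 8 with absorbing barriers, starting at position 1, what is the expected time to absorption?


For symmetric RW on 0,...,N with absorbing barriers, E(i) = i*(N-i)
E(1) = 1 * 7 = 7

7


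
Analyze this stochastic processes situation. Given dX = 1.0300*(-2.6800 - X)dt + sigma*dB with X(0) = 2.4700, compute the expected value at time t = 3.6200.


E[X(t)] = mu + (X(0) - mu)*exp(-theta*t)
= -2.6800 + (2.4700 - -2.6800)*exp(-1.0300*3.6200)
= -2.6800 + 5.1500 * 0.0240
= -2.5563

-2.5563


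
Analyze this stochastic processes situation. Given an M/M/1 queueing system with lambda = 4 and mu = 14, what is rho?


rho = lambda/mu
= 4/14
= 0.2857

0.2857


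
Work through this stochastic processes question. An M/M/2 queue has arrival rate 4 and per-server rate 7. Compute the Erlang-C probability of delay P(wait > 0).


a = lambda/mu = 0.5714
rho = a/c = 0.2857
Erlang-C formula applied:
C(c,a) = 0.1270

0.1270


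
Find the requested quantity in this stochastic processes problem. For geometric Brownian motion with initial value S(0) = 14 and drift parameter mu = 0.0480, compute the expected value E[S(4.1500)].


E[S(t)] = S(0) * exp(mu * t)
= 14 * exp(0.0480 * 4.1500)
= 14 * 1.2204
= 17.0860

17.0860


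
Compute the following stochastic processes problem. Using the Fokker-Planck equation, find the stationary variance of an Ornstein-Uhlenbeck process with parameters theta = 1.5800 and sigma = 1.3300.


Stationary variance = sigma^2 / (2*theta)
= 1.3300^2 / (2*1.5800)
= 1.7689 / 3.1600
= 0.5598

0.5598


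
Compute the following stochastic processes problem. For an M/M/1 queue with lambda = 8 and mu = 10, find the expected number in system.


rho = 8/10 = 0.8000
L = rho/(1-rho)
= 0.8000/0.2000
= 4.0000

4.0000


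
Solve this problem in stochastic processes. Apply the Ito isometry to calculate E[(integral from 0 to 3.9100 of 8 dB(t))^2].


By Ito isometry: E[(int f dB)^2] = int f^2 dt
= 8^2 * 3.9100
= 64 * 3.9100 = 250.2400

250.2400


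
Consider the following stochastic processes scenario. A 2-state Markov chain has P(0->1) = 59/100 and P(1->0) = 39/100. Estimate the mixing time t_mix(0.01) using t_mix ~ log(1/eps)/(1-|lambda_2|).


lambda_2 = |1 - p01 - p10| = |1 - 0.5900 - 0.3900| = 0.0200
t_mix ~ log(1/eps)/(1 - |lambda_2|)
= log(100)/(1 - 0.0200) = 4.6052/0.9800
= 4.6992

4.6992
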